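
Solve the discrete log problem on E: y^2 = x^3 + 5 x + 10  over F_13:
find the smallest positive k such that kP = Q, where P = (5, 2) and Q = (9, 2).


Enumerate multiples of P until we hit Q = (9, 2):
  1P = (5, 2)
  2P = (0, 7)
  3P = (9, 2)
Match found at i = 3.

k = 3


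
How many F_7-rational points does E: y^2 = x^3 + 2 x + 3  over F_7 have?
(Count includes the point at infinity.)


For each x in F_7, count y with y^2 = x^3 + 2 x + 3 mod 7:
  x = 2: RHS = 1, y in [1, 6]  -> 2 point(s)
  x = 3: RHS = 1, y in [1, 6]  -> 2 point(s)
  x = 6: RHS = 0, y in [0]  -> 1 point(s)
Affine points: 5. Add the point at infinity: total = 6.

#E(F_7) = 6


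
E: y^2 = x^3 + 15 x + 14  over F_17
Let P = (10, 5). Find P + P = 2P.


Doubling: s = (3 x1^2 + a) / (2 y1)
s = (3*10^2 + 15) / (2*5) mod 17 = 6
x3 = s^2 - 2 x1 mod 17 = 6^2 - 2*10 = 16
y3 = s (x1 - x3) - y1 mod 17 = 6 * (10 - 16) - 5 = 10

2P = (16, 10)


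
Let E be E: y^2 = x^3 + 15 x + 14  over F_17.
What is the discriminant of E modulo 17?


4 a^3 + 27 b^2 = 4*15^3 + 27*14^2 = 13500 + 5292 = 18792
Delta = -16 * (18792) = -300672
Delta mod 17 = 7

Delta = 7 (mod 17)


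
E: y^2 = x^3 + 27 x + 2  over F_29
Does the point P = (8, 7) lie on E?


Check whether y^2 = x^3 + 27 x + 2 (mod 29) for (x, y) = (8, 7).
LHS: y^2 = 7^2 mod 29 = 20
RHS: x^3 + 27 x + 2 = 8^3 + 27*8 + 2 mod 29 = 5
LHS != RHS

No, not on the curve


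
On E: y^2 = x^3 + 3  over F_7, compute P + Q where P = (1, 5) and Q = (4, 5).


P != Q, so use the chord formula.
s = (y2 - y1) / (x2 - x1) = (0) / (3) mod 7 = 0
x3 = s^2 - x1 - x2 mod 7 = 0^2 - 1 - 4 = 2
y3 = s (x1 - x3) - y1 mod 7 = 0 * (1 - 2) - 5 = 2

P + Q = (2, 2)


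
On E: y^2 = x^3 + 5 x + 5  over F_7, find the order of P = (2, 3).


Compute successive multiples of P until we hit O:
  1P = (2, 3)
  2P = (5, 6)
  3P = (1, 5)
  4P = (1, 2)
  5P = (5, 1)
  6P = (2, 4)
  7P = O

ord(P) = 7


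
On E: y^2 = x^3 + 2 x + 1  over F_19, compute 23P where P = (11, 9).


k = 23 = 10111_2 (binary, LSB first: 11101)
Double-and-add from P = (11, 9):
  bit 0 = 1: acc = O + (11, 9) = (11, 9)
  bit 1 = 1: acc = (11, 9) + (13, 18) = (1, 17)
  bit 2 = 1: acc = (1, 17) + (16, 14) = (18, 13)
  bit 3 = 0: acc unchanged = (18, 13)
  bit 4 = 1: acc = (18, 13) + (9, 8) = (16, 5)

23P = (16, 5)


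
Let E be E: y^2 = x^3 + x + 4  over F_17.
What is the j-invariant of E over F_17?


Delta = -16(4 a^3 + 27 b^2) mod 17 = 11
-1728 * (4 a)^3 = -1728 * (4*1)^3 mod 17 = 10
j = 10 * 11^(-1) mod 17 = 4

j = 4 (mod 17)


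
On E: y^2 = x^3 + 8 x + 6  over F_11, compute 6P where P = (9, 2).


k = 6 = 110_2 (binary, LSB first: 011)
Double-and-add from P = (9, 2):
  bit 0 = 0: acc unchanged = O
  bit 1 = 1: acc = O + (7, 8) = (7, 8)
  bit 2 = 1: acc = (7, 8) + (1, 2) = (4, 6)

6P = (4, 6)


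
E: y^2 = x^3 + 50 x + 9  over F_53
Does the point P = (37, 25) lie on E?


Check whether y^2 = x^3 + 50 x + 9 (mod 53) for (x, y) = (37, 25).
LHS: y^2 = 25^2 mod 53 = 42
RHS: x^3 + 50 x + 9 = 37^3 + 50*37 + 9 mod 53 = 42
LHS = RHS

Yes, on the curve


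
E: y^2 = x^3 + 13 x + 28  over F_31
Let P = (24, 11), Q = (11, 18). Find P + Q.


P != Q, so use the chord formula.
s = (y2 - y1) / (x2 - x1) = (7) / (18) mod 31 = 9
x3 = s^2 - x1 - x2 mod 31 = 9^2 - 24 - 11 = 15
y3 = s (x1 - x3) - y1 mod 31 = 9 * (24 - 15) - 11 = 8

P + Q = (15, 8)


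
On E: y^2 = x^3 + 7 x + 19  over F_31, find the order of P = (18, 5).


Compute successive multiples of P until we hit O:
  1P = (18, 5)
  2P = (28, 8)
  3P = (4, 24)
  4P = (11, 1)
  5P = (27, 12)
  6P = (0, 9)
  7P = (23, 3)
  8P = (10, 29)
  ... (continuing to 39P)
  39P = O

ord(P) = 39


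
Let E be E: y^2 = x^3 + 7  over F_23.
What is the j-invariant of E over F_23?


Delta = -16(4 a^3 + 27 b^2) mod 23 = 15
-1728 * (4 a)^3 = -1728 * (4*0)^3 mod 23 = 0
j = 0 * 15^(-1) mod 23 = 0

j = 0 (mod 23)


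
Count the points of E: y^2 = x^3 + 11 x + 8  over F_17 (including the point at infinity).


For each x in F_17, count y with y^2 = x^3 + 11 x + 8 mod 17:
  x = 0: RHS = 8, y in [5, 12]  -> 2 point(s)
  x = 2: RHS = 4, y in [2, 15]  -> 2 point(s)
  x = 3: RHS = 0, y in [0]  -> 1 point(s)
  x = 5: RHS = 1, y in [1, 16]  -> 2 point(s)
  x = 6: RHS = 1, y in [1, 16]  -> 2 point(s)
  x = 8: RHS = 13, y in [8, 9]  -> 2 point(s)
  x = 10: RHS = 13, y in [8, 9]  -> 2 point(s)
  x = 11: RHS = 15, y in [7, 10]  -> 2 point(s)
  x = 12: RHS = 15, y in [7, 10]  -> 2 point(s)
  x = 13: RHS = 2, y in [6, 11]  -> 2 point(s)
  x = 14: RHS = 16, y in [4, 13]  -> 2 point(s)
  x = 16: RHS = 13, y in [8, 9]  -> 2 point(s)
Affine points: 23. Add the point at infinity: total = 24.

#E(F_17) = 24


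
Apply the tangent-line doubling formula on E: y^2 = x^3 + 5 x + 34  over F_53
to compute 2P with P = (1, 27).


Doubling: s = (3 x1^2 + a) / (2 y1)
s = (3*1^2 + 5) / (2*27) mod 53 = 8
x3 = s^2 - 2 x1 mod 53 = 8^2 - 2*1 = 9
y3 = s (x1 - x3) - y1 mod 53 = 8 * (1 - 9) - 27 = 15

2P = (9, 15)


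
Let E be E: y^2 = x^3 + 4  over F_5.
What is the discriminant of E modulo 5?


4 a^3 + 27 b^2 = 4*0^3 + 27*4^2 = 0 + 432 = 432
Delta = -16 * (432) = -6912
Delta mod 5 = 3

Delta = 3 (mod 5)


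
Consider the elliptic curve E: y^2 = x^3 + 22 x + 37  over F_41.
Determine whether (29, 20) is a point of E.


Check whether y^2 = x^3 + 22 x + 37 (mod 41) for (x, y) = (29, 20).
LHS: y^2 = 20^2 mod 41 = 31
RHS: x^3 + 22 x + 37 = 29^3 + 22*29 + 37 mod 41 = 13
LHS != RHS

No, not on the curve


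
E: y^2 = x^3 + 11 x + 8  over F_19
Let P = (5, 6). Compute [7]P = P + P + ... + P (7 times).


k = 7 = 111_2 (binary, LSB first: 111)
Double-and-add from P = (5, 6):
  bit 0 = 1: acc = O + (5, 6) = (5, 6)
  bit 1 = 1: acc = (5, 6) + (6, 9) = (17, 15)
  bit 2 = 1: acc = (17, 15) + (13, 7) = (12, 14)

7P = (12, 14)


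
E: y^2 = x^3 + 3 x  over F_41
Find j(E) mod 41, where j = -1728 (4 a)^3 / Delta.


Delta = -16(4 a^3 + 27 b^2) mod 41 = 35
-1728 * (4 a)^3 = -1728 * (4*3)^3 mod 41 = 5
j = 5 * 35^(-1) mod 41 = 6

j = 6 (mod 41)


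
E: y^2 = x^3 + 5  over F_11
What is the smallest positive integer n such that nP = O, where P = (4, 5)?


Compute successive multiples of P until we hit O:
  1P = (4, 5)
  2P = (8, 0)
  3P = (4, 6)
  4P = O

ord(P) = 4


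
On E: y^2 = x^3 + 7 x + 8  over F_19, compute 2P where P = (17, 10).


Doubling: s = (3 x1^2 + a) / (2 y1)
s = (3*17^2 + 7) / (2*10) mod 19 = 0
x3 = s^2 - 2 x1 mod 19 = 0^2 - 2*17 = 4
y3 = s (x1 - x3) - y1 mod 19 = 0 * (17 - 4) - 10 = 9

2P = (4, 9)


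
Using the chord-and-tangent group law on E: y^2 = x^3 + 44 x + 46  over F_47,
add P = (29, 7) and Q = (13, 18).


P != Q, so use the chord formula.
s = (y2 - y1) / (x2 - x1) = (11) / (31) mod 47 = 14
x3 = s^2 - x1 - x2 mod 47 = 14^2 - 29 - 13 = 13
y3 = s (x1 - x3) - y1 mod 47 = 14 * (29 - 13) - 7 = 29

P + Q = (13, 29)


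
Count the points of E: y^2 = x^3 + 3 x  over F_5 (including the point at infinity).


For each x in F_5, count y with y^2 = x^3 + 3 x + 0 mod 5:
  x = 0: RHS = 0, y in [0]  -> 1 point(s)
  x = 1: RHS = 4, y in [2, 3]  -> 2 point(s)
  x = 2: RHS = 4, y in [2, 3]  -> 2 point(s)
  x = 3: RHS = 1, y in [1, 4]  -> 2 point(s)
  x = 4: RHS = 1, y in [1, 4]  -> 2 point(s)
Affine points: 9. Add the point at infinity: total = 10.

#E(F_5) = 10


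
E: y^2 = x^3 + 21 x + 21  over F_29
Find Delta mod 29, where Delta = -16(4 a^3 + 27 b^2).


4 a^3 + 27 b^2 = 4*21^3 + 27*21^2 = 37044 + 11907 = 48951
Delta = -16 * (48951) = -783216
Delta mod 29 = 16

Delta = 16 (mod 29)


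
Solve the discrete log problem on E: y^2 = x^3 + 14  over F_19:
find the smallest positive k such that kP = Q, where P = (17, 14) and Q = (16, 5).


Enumerate multiples of P until we hit Q = (16, 5):
  1P = (17, 14)
  2P = (10, 8)
  3P = (16, 14)
  4P = (5, 5)
  5P = (13, 8)
  6P = (15, 8)
  7P = (15, 11)
  8P = (13, 11)
  9P = (5, 14)
  10P = (16, 5)
Match found at i = 10.

k = 10


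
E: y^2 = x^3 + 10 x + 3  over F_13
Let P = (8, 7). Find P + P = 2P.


Doubling: s = (3 x1^2 + a) / (2 y1)
s = (3*8^2 + 10) / (2*7) mod 13 = 7
x3 = s^2 - 2 x1 mod 13 = 7^2 - 2*8 = 7
y3 = s (x1 - x3) - y1 mod 13 = 7 * (8 - 7) - 7 = 0

2P = (7, 0)


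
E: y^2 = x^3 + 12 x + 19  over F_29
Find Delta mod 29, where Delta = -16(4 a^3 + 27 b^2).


4 a^3 + 27 b^2 = 4*12^3 + 27*19^2 = 6912 + 9747 = 16659
Delta = -16 * (16659) = -266544
Delta mod 29 = 24

Delta = 24 (mod 29)


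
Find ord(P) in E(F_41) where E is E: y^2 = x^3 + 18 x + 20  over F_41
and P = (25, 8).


Compute successive multiples of P until we hit O:
  1P = (25, 8)
  2P = (0, 26)
  3P = (32, 20)
  4P = (2, 8)
  5P = (14, 33)
  6P = (38, 29)
  7P = (17, 27)
  8P = (4, 19)
  ... (continuing to 17P)
  17P = O

ord(P) = 17


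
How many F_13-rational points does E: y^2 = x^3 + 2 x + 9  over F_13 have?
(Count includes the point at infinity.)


For each x in F_13, count y with y^2 = x^3 + 2 x + 9 mod 13:
  x = 0: RHS = 9, y in [3, 10]  -> 2 point(s)
  x = 1: RHS = 12, y in [5, 8]  -> 2 point(s)
  x = 3: RHS = 3, y in [4, 9]  -> 2 point(s)
  x = 4: RHS = 3, y in [4, 9]  -> 2 point(s)
  x = 5: RHS = 1, y in [1, 12]  -> 2 point(s)
  x = 6: RHS = 3, y in [4, 9]  -> 2 point(s)
  x = 8: RHS = 4, y in [2, 11]  -> 2 point(s)
  x = 11: RHS = 10, y in [6, 7]  -> 2 point(s)
Affine points: 16. Add the point at infinity: total = 17.

#E(F_13) = 17


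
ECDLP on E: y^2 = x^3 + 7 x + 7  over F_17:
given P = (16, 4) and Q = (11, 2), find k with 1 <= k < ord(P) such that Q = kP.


Enumerate multiples of P until we hit Q = (11, 2):
  1P = (16, 4)
  2P = (11, 15)
  3P = (3, 15)
  4P = (13, 0)
  5P = (3, 2)
  6P = (11, 2)
Match found at i = 6.

k = 6


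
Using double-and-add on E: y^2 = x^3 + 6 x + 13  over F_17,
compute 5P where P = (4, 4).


k = 5 = 101_2 (binary, LSB first: 101)
Double-and-add from P = (4, 4):
  bit 0 = 1: acc = O + (4, 4) = (4, 4)
  bit 1 = 0: acc unchanged = (4, 4)
  bit 2 = 1: acc = (4, 4) + (10, 6) = (5, 7)

5P = (5, 7)


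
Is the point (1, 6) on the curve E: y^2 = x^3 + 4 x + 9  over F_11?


Check whether y^2 = x^3 + 4 x + 9 (mod 11) for (x, y) = (1, 6).
LHS: y^2 = 6^2 mod 11 = 3
RHS: x^3 + 4 x + 9 = 1^3 + 4*1 + 9 mod 11 = 3
LHS = RHS

Yes, on the curve


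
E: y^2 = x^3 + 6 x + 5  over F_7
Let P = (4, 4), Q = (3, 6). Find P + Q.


P != Q, so use the chord formula.
s = (y2 - y1) / (x2 - x1) = (2) / (6) mod 7 = 5
x3 = s^2 - x1 - x2 mod 7 = 5^2 - 4 - 3 = 4
y3 = s (x1 - x3) - y1 mod 7 = 5 * (4 - 4) - 4 = 3

P + Q = (4, 3)


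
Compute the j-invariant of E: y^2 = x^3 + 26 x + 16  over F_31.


Delta = -16(4 a^3 + 27 b^2) mod 31 = 18
-1728 * (4 a)^3 = -1728 * (4*26)^3 mod 31 = 15
j = 15 * 18^(-1) mod 31 = 6

j = 6 (mod 31)


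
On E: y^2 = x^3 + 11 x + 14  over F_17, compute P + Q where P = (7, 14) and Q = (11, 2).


P != Q, so use the chord formula.
s = (y2 - y1) / (x2 - x1) = (5) / (4) mod 17 = 14
x3 = s^2 - x1 - x2 mod 17 = 14^2 - 7 - 11 = 8
y3 = s (x1 - x3) - y1 mod 17 = 14 * (7 - 8) - 14 = 6

P + Q = (8, 6)


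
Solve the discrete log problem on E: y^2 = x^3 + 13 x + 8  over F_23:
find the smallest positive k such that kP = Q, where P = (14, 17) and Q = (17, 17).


Enumerate multiples of P until we hit Q = (17, 17):
  1P = (14, 17)
  2P = (8, 16)
  3P = (17, 17)
Match found at i = 3.

k = 3


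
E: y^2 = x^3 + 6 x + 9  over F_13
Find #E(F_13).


For each x in F_13, count y with y^2 = x^3 + 6 x + 9 mod 13:
  x = 0: RHS = 9, y in [3, 10]  -> 2 point(s)
  x = 1: RHS = 3, y in [4, 9]  -> 2 point(s)
  x = 2: RHS = 3, y in [4, 9]  -> 2 point(s)
  x = 6: RHS = 1, y in [1, 12]  -> 2 point(s)
  x = 7: RHS = 4, y in [2, 11]  -> 2 point(s)
  x = 8: RHS = 10, y in [6, 7]  -> 2 point(s)
  x = 9: RHS = 12, y in [5, 8]  -> 2 point(s)
  x = 10: RHS = 3, y in [4, 9]  -> 2 point(s)
Affine points: 16. Add the point at infinity: total = 17.

#E(F_13) = 17


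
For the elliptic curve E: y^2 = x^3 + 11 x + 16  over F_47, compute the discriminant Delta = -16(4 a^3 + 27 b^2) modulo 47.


4 a^3 + 27 b^2 = 4*11^3 + 27*16^2 = 5324 + 6912 = 12236
Delta = -16 * (12236) = -195776
Delta mod 47 = 26

Delta = 26 (mod 47)


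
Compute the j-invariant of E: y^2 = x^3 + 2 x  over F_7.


Delta = -16(4 a^3 + 27 b^2) mod 7 = 6
-1728 * (4 a)^3 = -1728 * (4*2)^3 mod 7 = 1
j = 1 * 6^(-1) mod 7 = 6

j = 6 (mod 7)


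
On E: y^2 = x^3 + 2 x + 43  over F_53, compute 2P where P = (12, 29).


Doubling: s = (3 x1^2 + a) / (2 y1)
s = (3*12^2 + 2) / (2*29) mod 53 = 2
x3 = s^2 - 2 x1 mod 53 = 2^2 - 2*12 = 33
y3 = s (x1 - x3) - y1 mod 53 = 2 * (12 - 33) - 29 = 35

2P = (33, 35)


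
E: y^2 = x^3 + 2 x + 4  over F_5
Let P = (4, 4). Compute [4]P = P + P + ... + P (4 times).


k = 4 = 100_2 (binary, LSB first: 001)
Double-and-add from P = (4, 4):
  bit 0 = 0: acc unchanged = O
  bit 1 = 0: acc unchanged = O
  bit 2 = 1: acc = O + (0, 3) = (0, 3)

4P = (0, 3)


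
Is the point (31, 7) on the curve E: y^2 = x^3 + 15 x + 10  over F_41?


Check whether y^2 = x^3 + 15 x + 10 (mod 41) for (x, y) = (31, 7).
LHS: y^2 = 7^2 mod 41 = 8
RHS: x^3 + 15 x + 10 = 31^3 + 15*31 + 10 mod 41 = 8
LHS = RHS

Yes, on the curve


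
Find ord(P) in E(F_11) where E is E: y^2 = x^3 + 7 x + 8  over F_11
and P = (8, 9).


Compute successive multiples of P until we hit O:
  1P = (8, 9)
  2P = (4, 1)
  3P = (3, 1)
  4P = (3, 10)
  5P = (4, 10)
  6P = (8, 2)
  7P = O

ord(P) = 7


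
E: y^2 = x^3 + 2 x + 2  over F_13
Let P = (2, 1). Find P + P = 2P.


Doubling: s = (3 x1^2 + a) / (2 y1)
s = (3*2^2 + 2) / (2*1) mod 13 = 7
x3 = s^2 - 2 x1 mod 13 = 7^2 - 2*2 = 6
y3 = s (x1 - x3) - y1 mod 13 = 7 * (2 - 6) - 1 = 10

2P = (6, 10)


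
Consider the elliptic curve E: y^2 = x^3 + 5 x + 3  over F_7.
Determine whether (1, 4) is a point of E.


Check whether y^2 = x^3 + 5 x + 3 (mod 7) for (x, y) = (1, 4).
LHS: y^2 = 4^2 mod 7 = 2
RHS: x^3 + 5 x + 3 = 1^3 + 5*1 + 3 mod 7 = 2
LHS = RHS

Yes, on the curve


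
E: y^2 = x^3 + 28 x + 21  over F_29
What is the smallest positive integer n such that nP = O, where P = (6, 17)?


Compute successive multiples of P until we hit O:
  1P = (6, 17)
  2P = (4, 20)
  3P = (14, 24)
  4P = (22, 27)
  5P = (10, 24)
  6P = (7, 3)
  7P = (9, 25)
  8P = (5, 5)
  ... (continuing to 27P)
  27P = O

ord(P) = 27


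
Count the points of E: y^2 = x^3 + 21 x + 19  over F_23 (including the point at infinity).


For each x in F_23, count y with y^2 = x^3 + 21 x + 19 mod 23:
  x = 1: RHS = 18, y in [8, 15]  -> 2 point(s)
  x = 2: RHS = 0, y in [0]  -> 1 point(s)
  x = 4: RHS = 6, y in [11, 12]  -> 2 point(s)
  x = 6: RHS = 16, y in [4, 19]  -> 2 point(s)
  x = 7: RHS = 3, y in [7, 16]  -> 2 point(s)
  x = 8: RHS = 9, y in [3, 20]  -> 2 point(s)
  x = 15: RHS = 6, y in [11, 12]  -> 2 point(s)
  x = 16: RHS = 12, y in [9, 14]  -> 2 point(s)
  x = 19: RHS = 9, y in [3, 20]  -> 2 point(s)
Affine points: 17. Add the point at infinity: total = 18.

#E(F_23) = 18


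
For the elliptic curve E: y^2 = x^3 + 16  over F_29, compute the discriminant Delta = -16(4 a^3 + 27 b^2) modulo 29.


4 a^3 + 27 b^2 = 4*0^3 + 27*16^2 = 0 + 6912 = 6912
Delta = -16 * (6912) = -110592
Delta mod 29 = 14

Delta = 14 (mod 29)


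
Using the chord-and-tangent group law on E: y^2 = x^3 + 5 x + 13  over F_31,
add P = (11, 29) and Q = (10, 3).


P != Q, so use the chord formula.
s = (y2 - y1) / (x2 - x1) = (5) / (30) mod 31 = 26
x3 = s^2 - x1 - x2 mod 31 = 26^2 - 11 - 10 = 4
y3 = s (x1 - x3) - y1 mod 31 = 26 * (11 - 4) - 29 = 29

P + Q = (4, 29)


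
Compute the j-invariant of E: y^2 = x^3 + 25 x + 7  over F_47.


Delta = -16(4 a^3 + 27 b^2) mod 47 = 1
-1728 * (4 a)^3 = -1728 * (4*25)^3 mod 47 = 26
j = 26 * 1^(-1) mod 47 = 26

j = 26 (mod 47)


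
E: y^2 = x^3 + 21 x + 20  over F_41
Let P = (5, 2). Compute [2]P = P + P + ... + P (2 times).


k = 2 = 10_2 (binary, LSB first: 01)
Double-and-add from P = (5, 2):
  bit 0 = 0: acc unchanged = O
  bit 1 = 1: acc = O + (33, 23) = (33, 23)

2P = (33, 23)


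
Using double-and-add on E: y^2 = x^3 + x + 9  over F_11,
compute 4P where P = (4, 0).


k = 4 = 100_2 (binary, LSB first: 001)
Double-and-add from P = (4, 0):
  bit 0 = 0: acc unchanged = O
  bit 1 = 0: acc unchanged = O
  bit 2 = 1: acc = O + O = O

4P = O


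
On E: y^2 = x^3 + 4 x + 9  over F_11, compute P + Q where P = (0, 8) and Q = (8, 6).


P != Q, so use the chord formula.
s = (y2 - y1) / (x2 - x1) = (9) / (8) mod 11 = 8
x3 = s^2 - x1 - x2 mod 11 = 8^2 - 0 - 8 = 1
y3 = s (x1 - x3) - y1 mod 11 = 8 * (0 - 1) - 8 = 6

P + Q = (1, 6)


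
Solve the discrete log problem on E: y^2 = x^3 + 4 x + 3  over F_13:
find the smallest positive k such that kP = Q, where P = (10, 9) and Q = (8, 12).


Enumerate multiples of P until we hit Q = (8, 12):
  1P = (10, 9)
  2P = (7, 7)
  3P = (8, 1)
  4P = (11, 0)
  5P = (8, 12)
Match found at i = 5.

k = 5


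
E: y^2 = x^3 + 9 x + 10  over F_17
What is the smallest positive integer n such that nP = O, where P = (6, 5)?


Compute successive multiples of P until we hit O:
  1P = (6, 5)
  2P = (3, 8)
  3P = (9, 15)
  4P = (15, 16)
  5P = (4, 5)
  6P = (7, 12)
  7P = (2, 6)
  8P = (8, 4)
  ... (continuing to 18P)
  18P = O

ord(P) = 18


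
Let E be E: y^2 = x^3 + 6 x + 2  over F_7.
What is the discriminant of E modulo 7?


4 a^3 + 27 b^2 = 4*6^3 + 27*2^2 = 864 + 108 = 972
Delta = -16 * (972) = -15552
Delta mod 7 = 2

Delta = 2 (mod 7)


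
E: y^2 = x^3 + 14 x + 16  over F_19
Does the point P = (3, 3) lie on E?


Check whether y^2 = x^3 + 14 x + 16 (mod 19) for (x, y) = (3, 3).
LHS: y^2 = 3^2 mod 19 = 9
RHS: x^3 + 14 x + 16 = 3^3 + 14*3 + 16 mod 19 = 9
LHS = RHS

Yes, on the curve


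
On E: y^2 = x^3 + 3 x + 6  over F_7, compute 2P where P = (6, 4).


Doubling: s = (3 x1^2 + a) / (2 y1)
s = (3*6^2 + 3) / (2*4) mod 7 = 6
x3 = s^2 - 2 x1 mod 7 = 6^2 - 2*6 = 3
y3 = s (x1 - x3) - y1 mod 7 = 6 * (6 - 3) - 4 = 0

2P = (3, 0)


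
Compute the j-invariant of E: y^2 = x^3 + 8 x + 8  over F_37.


Delta = -16(4 a^3 + 27 b^2) mod 37 = 5
-1728 * (4 a)^3 = -1728 * (4*8)^3 mod 37 = 31
j = 31 * 5^(-1) mod 37 = 21

j = 21 (mod 37)


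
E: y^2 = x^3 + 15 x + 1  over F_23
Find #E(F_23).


For each x in F_23, count y with y^2 = x^3 + 15 x + 1 mod 23:
  x = 0: RHS = 1, y in [1, 22]  -> 2 point(s)
  x = 2: RHS = 16, y in [4, 19]  -> 2 point(s)
  x = 3: RHS = 4, y in [2, 21]  -> 2 point(s)
  x = 6: RHS = 8, y in [10, 13]  -> 2 point(s)
  x = 7: RHS = 12, y in [9, 14]  -> 2 point(s)
  x = 8: RHS = 12, y in [9, 14]  -> 2 point(s)
  x = 10: RHS = 1, y in [1, 22]  -> 2 point(s)
  x = 11: RHS = 2, y in [5, 18]  -> 2 point(s)
  x = 12: RHS = 0, y in [0]  -> 1 point(s)
  x = 13: RHS = 1, y in [1, 22]  -> 2 point(s)
  x = 15: RHS = 13, y in [6, 17]  -> 2 point(s)
  x = 16: RHS = 13, y in [6, 17]  -> 2 point(s)
  x = 18: RHS = 8, y in [10, 13]  -> 2 point(s)
  x = 21: RHS = 9, y in [3, 20]  -> 2 point(s)
  x = 22: RHS = 8, y in [10, 13]  -> 2 point(s)
Affine points: 29. Add the point at infinity: total = 30.

#E(F_23) = 30


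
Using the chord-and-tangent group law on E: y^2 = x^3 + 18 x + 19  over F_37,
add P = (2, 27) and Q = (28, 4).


P != Q, so use the chord formula.
s = (y2 - y1) / (x2 - x1) = (14) / (26) mod 37 = 29
x3 = s^2 - x1 - x2 mod 37 = 29^2 - 2 - 28 = 34
y3 = s (x1 - x3) - y1 mod 37 = 29 * (2 - 34) - 27 = 7

P + Q = (34, 7)


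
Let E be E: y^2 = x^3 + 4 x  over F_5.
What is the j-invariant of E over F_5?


Delta = -16(4 a^3 + 27 b^2) mod 5 = 4
-1728 * (4 a)^3 = -1728 * (4*4)^3 mod 5 = 2
j = 2 * 4^(-1) mod 5 = 3

j = 3 (mod 5)


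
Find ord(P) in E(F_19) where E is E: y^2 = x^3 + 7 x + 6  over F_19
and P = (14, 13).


Compute successive multiples of P until we hit O:
  1P = (14, 13)
  2P = (15, 16)
  3P = (18, 13)
  4P = (6, 6)
  5P = (6, 13)
  6P = (18, 6)
  7P = (15, 3)
  8P = (14, 6)
  ... (continuing to 9P)
  9P = O

ord(P) = 9


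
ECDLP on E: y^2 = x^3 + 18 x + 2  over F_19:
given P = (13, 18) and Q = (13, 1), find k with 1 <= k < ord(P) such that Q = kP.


Enumerate multiples of P until we hit Q = (13, 1):
  1P = (13, 18)
  2P = (10, 2)
  3P = (16, 4)
  4P = (16, 15)
  5P = (10, 17)
  6P = (13, 1)
Match found at i = 6.

k = 6


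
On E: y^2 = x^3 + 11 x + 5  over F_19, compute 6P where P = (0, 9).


k = 6 = 110_2 (binary, LSB first: 011)
Double-and-add from P = (0, 9):
  bit 0 = 0: acc unchanged = O
  bit 1 = 1: acc = O + (7, 11) = (7, 11)
  bit 2 = 1: acc = (7, 11) + (9, 4) = (1, 6)

6P = (1, 6)


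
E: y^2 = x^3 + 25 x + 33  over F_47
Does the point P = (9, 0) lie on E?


Check whether y^2 = x^3 + 25 x + 33 (mod 47) for (x, y) = (9, 0).
LHS: y^2 = 0^2 mod 47 = 0
RHS: x^3 + 25 x + 33 = 9^3 + 25*9 + 33 mod 47 = 0
LHS = RHS

Yes, on the curve


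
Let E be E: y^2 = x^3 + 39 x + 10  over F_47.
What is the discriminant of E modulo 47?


4 a^3 + 27 b^2 = 4*39^3 + 27*10^2 = 237276 + 2700 = 239976
Delta = -16 * (239976) = -3839616
Delta mod 47 = 2

Delta = 2 (mod 47)


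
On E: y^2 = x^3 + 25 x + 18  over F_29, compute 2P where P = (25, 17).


Doubling: s = (3 x1^2 + a) / (2 y1)
s = (3*25^2 + 25) / (2*17) mod 29 = 3
x3 = s^2 - 2 x1 mod 29 = 3^2 - 2*25 = 17
y3 = s (x1 - x3) - y1 mod 29 = 3 * (25 - 17) - 17 = 7

2P = (17, 7)


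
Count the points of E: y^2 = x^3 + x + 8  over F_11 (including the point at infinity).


For each x in F_11, count y with y^2 = x^3 + 1 x + 8 mod 11:
  x = 3: RHS = 5, y in [4, 7]  -> 2 point(s)
  x = 8: RHS = 0, y in [0]  -> 1 point(s)
  x = 9: RHS = 9, y in [3, 8]  -> 2 point(s)
Affine points: 5. Add the point at infinity: total = 6.

#E(F_11) = 6


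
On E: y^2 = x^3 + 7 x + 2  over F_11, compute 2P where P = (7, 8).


Doubling: s = (3 x1^2 + a) / (2 y1)
s = (3*7^2 + 7) / (2*8) mod 11 = 0
x3 = s^2 - 2 x1 mod 11 = 0^2 - 2*7 = 8
y3 = s (x1 - x3) - y1 mod 11 = 0 * (7 - 8) - 8 = 3

2P = (8, 3)


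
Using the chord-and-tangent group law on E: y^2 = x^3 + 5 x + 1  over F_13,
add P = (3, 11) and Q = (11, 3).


P != Q, so use the chord formula.
s = (y2 - y1) / (x2 - x1) = (5) / (8) mod 13 = 12
x3 = s^2 - x1 - x2 mod 13 = 12^2 - 3 - 11 = 0
y3 = s (x1 - x3) - y1 mod 13 = 12 * (3 - 0) - 11 = 12

P + Q = (0, 12)


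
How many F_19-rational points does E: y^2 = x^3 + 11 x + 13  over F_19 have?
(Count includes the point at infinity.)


For each x in F_19, count y with y^2 = x^3 + 11 x + 13 mod 19:
  x = 1: RHS = 6, y in [5, 14]  -> 2 point(s)
  x = 2: RHS = 5, y in [9, 10]  -> 2 point(s)
  x = 3: RHS = 16, y in [4, 15]  -> 2 point(s)
  x = 4: RHS = 7, y in [8, 11]  -> 2 point(s)
  x = 8: RHS = 5, y in [9, 10]  -> 2 point(s)
  x = 9: RHS = 5, y in [9, 10]  -> 2 point(s)
  x = 12: RHS = 11, y in [7, 12]  -> 2 point(s)
  x = 13: RHS = 16, y in [4, 15]  -> 2 point(s)
  x = 14: RHS = 4, y in [2, 17]  -> 2 point(s)
  x = 15: RHS = 0, y in [0]  -> 1 point(s)
  x = 18: RHS = 1, y in [1, 18]  -> 2 point(s)
Affine points: 21. Add the point at infinity: total = 22.

#E(F_19) = 22


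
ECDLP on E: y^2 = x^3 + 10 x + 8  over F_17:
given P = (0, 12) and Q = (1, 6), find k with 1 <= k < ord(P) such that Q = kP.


Enumerate multiples of P until we hit Q = (1, 6):
  1P = (0, 12)
  2P = (1, 6)
Match found at i = 2.

k = 2


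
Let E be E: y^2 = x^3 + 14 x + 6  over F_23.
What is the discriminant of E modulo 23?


4 a^3 + 27 b^2 = 4*14^3 + 27*6^2 = 10976 + 972 = 11948
Delta = -16 * (11948) = -191168
Delta mod 23 = 8

Delta = 8 (mod 23)


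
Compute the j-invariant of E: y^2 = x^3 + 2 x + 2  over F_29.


Delta = -16(4 a^3 + 27 b^2) mod 29 = 22
-1728 * (4 a)^3 = -1728 * (4*2)^3 mod 29 = 25
j = 25 * 22^(-1) mod 29 = 13

j = 13 (mod 29)


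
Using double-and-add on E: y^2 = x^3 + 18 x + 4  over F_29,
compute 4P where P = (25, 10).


k = 4 = 100_2 (binary, LSB first: 001)
Double-and-add from P = (25, 10):
  bit 0 = 0: acc unchanged = O
  bit 1 = 0: acc unchanged = O
  bit 2 = 1: acc = O + (10, 16) = (10, 16)

4P = (10, 16)


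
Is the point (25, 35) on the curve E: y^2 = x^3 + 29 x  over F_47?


Check whether y^2 = x^3 + 29 x + 0 (mod 47) for (x, y) = (25, 35).
LHS: y^2 = 35^2 mod 47 = 3
RHS: x^3 + 29 x + 0 = 25^3 + 29*25 + 0 mod 47 = 41
LHS != RHS

No, not on the curve


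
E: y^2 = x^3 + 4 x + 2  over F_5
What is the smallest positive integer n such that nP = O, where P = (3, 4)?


Compute successive multiples of P until we hit O:
  1P = (3, 4)
  2P = (3, 1)
  3P = O

ord(P) = 3


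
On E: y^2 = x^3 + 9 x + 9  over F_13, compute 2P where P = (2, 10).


Doubling: s = (3 x1^2 + a) / (2 y1)
s = (3*2^2 + 9) / (2*10) mod 13 = 3
x3 = s^2 - 2 x1 mod 13 = 3^2 - 2*2 = 5
y3 = s (x1 - x3) - y1 mod 13 = 3 * (2 - 5) - 10 = 7

2P = (5, 7)


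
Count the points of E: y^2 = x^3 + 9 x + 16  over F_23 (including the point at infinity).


For each x in F_23, count y with y^2 = x^3 + 9 x + 16 mod 23:
  x = 0: RHS = 16, y in [4, 19]  -> 2 point(s)
  x = 1: RHS = 3, y in [7, 16]  -> 2 point(s)
  x = 3: RHS = 1, y in [1, 22]  -> 2 point(s)
  x = 4: RHS = 1, y in [1, 22]  -> 2 point(s)
  x = 5: RHS = 2, y in [5, 18]  -> 2 point(s)
  x = 7: RHS = 8, y in [10, 13]  -> 2 point(s)
  x = 8: RHS = 2, y in [5, 18]  -> 2 point(s)
  x = 10: RHS = 2, y in [5, 18]  -> 2 point(s)
  x = 12: RHS = 12, y in [9, 14]  -> 2 point(s)
  x = 16: RHS = 1, y in [1, 22]  -> 2 point(s)
  x = 19: RHS = 8, y in [10, 13]  -> 2 point(s)
  x = 20: RHS = 8, y in [10, 13]  -> 2 point(s)
  x = 21: RHS = 13, y in [6, 17]  -> 2 point(s)
  x = 22: RHS = 6, y in [11, 12]  -> 2 point(s)
Affine points: 28. Add the point at infinity: total = 29.

#E(F_23) = 29


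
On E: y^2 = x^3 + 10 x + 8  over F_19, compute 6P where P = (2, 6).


k = 6 = 110_2 (binary, LSB first: 011)
Double-and-add from P = (2, 6):
  bit 0 = 0: acc unchanged = O
  bit 1 = 1: acc = O + (2, 13) = (2, 13)
  bit 2 = 1: acc = (2, 13) + (2, 6) = O

6P = O


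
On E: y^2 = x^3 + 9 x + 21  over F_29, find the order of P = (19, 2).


Compute successive multiples of P until we hit O:
  1P = (19, 2)
  2P = (19, 27)
  3P = O

ord(P) = 3


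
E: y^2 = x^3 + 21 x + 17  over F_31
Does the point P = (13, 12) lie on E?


Check whether y^2 = x^3 + 21 x + 17 (mod 31) for (x, y) = (13, 12).
LHS: y^2 = 12^2 mod 31 = 20
RHS: x^3 + 21 x + 17 = 13^3 + 21*13 + 17 mod 31 = 7
LHS != RHS

No, not on the curve


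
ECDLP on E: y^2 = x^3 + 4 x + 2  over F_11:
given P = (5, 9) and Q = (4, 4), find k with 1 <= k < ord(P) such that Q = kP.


Enumerate multiples of P until we hit Q = (4, 4):
  1P = (5, 9)
  2P = (4, 7)
  3P = (6, 0)
  4P = (4, 4)
Match found at i = 4.

k = 4


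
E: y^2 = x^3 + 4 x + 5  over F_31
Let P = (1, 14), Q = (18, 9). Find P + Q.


P != Q, so use the chord formula.
s = (y2 - y1) / (x2 - x1) = (26) / (17) mod 31 = 7
x3 = s^2 - x1 - x2 mod 31 = 7^2 - 1 - 18 = 30
y3 = s (x1 - x3) - y1 mod 31 = 7 * (1 - 30) - 14 = 0

P + Q = (30, 0)


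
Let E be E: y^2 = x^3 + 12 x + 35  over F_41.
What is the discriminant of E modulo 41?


4 a^3 + 27 b^2 = 4*12^3 + 27*35^2 = 6912 + 33075 = 39987
Delta = -16 * (39987) = -639792
Delta mod 41 = 13

Delta = 13 (mod 41)


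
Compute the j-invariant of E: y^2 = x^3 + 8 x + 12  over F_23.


Delta = -16(4 a^3 + 27 b^2) mod 23 = 14
-1728 * (4 a)^3 = -1728 * (4*8)^3 mod 23 = 21
j = 21 * 14^(-1) mod 23 = 13

j = 13 (mod 23)


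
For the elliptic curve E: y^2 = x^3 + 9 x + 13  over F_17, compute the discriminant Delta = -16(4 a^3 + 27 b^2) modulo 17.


4 a^3 + 27 b^2 = 4*9^3 + 27*13^2 = 2916 + 4563 = 7479
Delta = -16 * (7479) = -119664
Delta mod 17 = 16

Delta = 16 (mod 17)


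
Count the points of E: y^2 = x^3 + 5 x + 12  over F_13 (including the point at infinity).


For each x in F_13, count y with y^2 = x^3 + 5 x + 12 mod 13:
  x = 0: RHS = 12, y in [5, 8]  -> 2 point(s)
  x = 2: RHS = 4, y in [2, 11]  -> 2 point(s)
  x = 7: RHS = 0, y in [0]  -> 1 point(s)
  x = 10: RHS = 9, y in [3, 10]  -> 2 point(s)
Affine points: 7. Add the point at infinity: total = 8.

#E(F_13) = 8


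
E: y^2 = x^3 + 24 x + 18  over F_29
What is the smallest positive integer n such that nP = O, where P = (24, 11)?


Compute successive multiples of P until we hit O:
  1P = (24, 11)
  2P = (23, 8)
  3P = (20, 1)
  4P = (13, 2)
  5P = (14, 13)
  6P = (27, 7)
  7P = (12, 2)
  8P = (28, 15)
  ... (continuing to 34P)
  34P = O

ord(P) = 34


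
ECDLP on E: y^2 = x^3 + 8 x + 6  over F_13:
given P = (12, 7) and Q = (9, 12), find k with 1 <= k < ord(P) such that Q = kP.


Enumerate multiples of P until we hit Q = (9, 12):
  1P = (12, 7)
  2P = (6, 7)
  3P = (8, 6)
  4P = (2, 2)
  5P = (9, 1)
  6P = (9, 12)
Match found at i = 6.

k = 6


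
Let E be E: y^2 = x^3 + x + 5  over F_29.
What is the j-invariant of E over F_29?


Delta = -16(4 a^3 + 27 b^2) mod 29 = 11
-1728 * (4 a)^3 = -1728 * (4*1)^3 mod 29 = 14
j = 14 * 11^(-1) mod 29 = 25

j = 25 (mod 29)


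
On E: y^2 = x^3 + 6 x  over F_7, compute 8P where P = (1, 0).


k = 8 = 1000_2 (binary, LSB first: 0001)
Double-and-add from P = (1, 0):
  bit 0 = 0: acc unchanged = O
  bit 1 = 0: acc unchanged = O
  bit 2 = 0: acc unchanged = O
  bit 3 = 1: acc = O + O = O

8P = O


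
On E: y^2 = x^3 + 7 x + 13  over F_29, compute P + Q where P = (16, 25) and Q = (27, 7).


P != Q, so use the chord formula.
s = (y2 - y1) / (x2 - x1) = (11) / (11) mod 29 = 1
x3 = s^2 - x1 - x2 mod 29 = 1^2 - 16 - 27 = 16
y3 = s (x1 - x3) - y1 mod 29 = 1 * (16 - 16) - 25 = 4

P + Q = (16, 4)


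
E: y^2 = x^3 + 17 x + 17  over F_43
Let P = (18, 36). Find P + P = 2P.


Doubling: s = (3 x1^2 + a) / (2 y1)
s = (3*18^2 + 17) / (2*36) mod 43 = 0
x3 = s^2 - 2 x1 mod 43 = 0^2 - 2*18 = 7
y3 = s (x1 - x3) - y1 mod 43 = 0 * (18 - 7) - 36 = 7

2P = (7, 7)


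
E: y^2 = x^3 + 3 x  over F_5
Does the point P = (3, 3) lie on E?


Check whether y^2 = x^3 + 3 x + 0 (mod 5) for (x, y) = (3, 3).
LHS: y^2 = 3^2 mod 5 = 4
RHS: x^3 + 3 x + 0 = 3^3 + 3*3 + 0 mod 5 = 1
LHS != RHS

No, not on the curve


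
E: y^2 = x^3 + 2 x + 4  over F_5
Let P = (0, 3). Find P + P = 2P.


Doubling: s = (3 x1^2 + a) / (2 y1)
s = (3*0^2 + 2) / (2*3) mod 5 = 2
x3 = s^2 - 2 x1 mod 5 = 2^2 - 2*0 = 4
y3 = s (x1 - x3) - y1 mod 5 = 2 * (0 - 4) - 3 = 4

2P = (4, 4)


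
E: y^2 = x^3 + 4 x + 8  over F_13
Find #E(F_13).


For each x in F_13, count y with y^2 = x^3 + 4 x + 8 mod 13:
  x = 1: RHS = 0, y in [0]  -> 1 point(s)
  x = 4: RHS = 10, y in [6, 7]  -> 2 point(s)
  x = 5: RHS = 10, y in [6, 7]  -> 2 point(s)
  x = 6: RHS = 1, y in [1, 12]  -> 2 point(s)
  x = 12: RHS = 3, y in [4, 9]  -> 2 point(s)
Affine points: 9. Add the point at infinity: total = 10.

#E(F_13) = 10


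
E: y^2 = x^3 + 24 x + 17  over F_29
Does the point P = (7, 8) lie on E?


Check whether y^2 = x^3 + 24 x + 17 (mod 29) for (x, y) = (7, 8).
LHS: y^2 = 8^2 mod 29 = 6
RHS: x^3 + 24 x + 17 = 7^3 + 24*7 + 17 mod 29 = 6
LHS = RHS

Yes, on the curve


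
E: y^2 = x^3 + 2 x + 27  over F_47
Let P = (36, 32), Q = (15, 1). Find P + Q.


P != Q, so use the chord formula.
s = (y2 - y1) / (x2 - x1) = (16) / (26) mod 47 = 44
x3 = s^2 - x1 - x2 mod 47 = 44^2 - 36 - 15 = 5
y3 = s (x1 - x3) - y1 mod 47 = 44 * (36 - 5) - 32 = 16

P + Q = (5, 16)


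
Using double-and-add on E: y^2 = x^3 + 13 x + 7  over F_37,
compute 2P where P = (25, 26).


k = 2 = 10_2 (binary, LSB first: 01)
Double-and-add from P = (25, 26):
  bit 0 = 0: acc unchanged = O
  bit 1 = 1: acc = O + (12, 2) = (12, 2)

2P = (12, 2)


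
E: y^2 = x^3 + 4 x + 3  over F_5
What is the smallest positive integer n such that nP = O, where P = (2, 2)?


Compute successive multiples of P until we hit O:
  1P = (2, 2)
  2P = (2, 3)
  3P = O

ord(P) = 3


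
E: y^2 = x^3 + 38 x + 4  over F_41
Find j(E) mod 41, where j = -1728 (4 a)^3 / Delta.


Delta = -16(4 a^3 + 27 b^2) mod 41 = 23
-1728 * (4 a)^3 = -1728 * (4*38)^3 mod 41 = 36
j = 36 * 23^(-1) mod 41 = 39

j = 39 (mod 41)


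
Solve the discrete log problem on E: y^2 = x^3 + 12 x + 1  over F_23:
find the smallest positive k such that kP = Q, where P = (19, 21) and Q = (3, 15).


Enumerate multiples of P until we hit Q = (3, 15):
  1P = (19, 21)
  2P = (3, 15)
Match found at i = 2.

k = 2


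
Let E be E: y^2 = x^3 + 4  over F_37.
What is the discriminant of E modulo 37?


4 a^3 + 27 b^2 = 4*0^3 + 27*4^2 = 0 + 432 = 432
Delta = -16 * (432) = -6912
Delta mod 37 = 7

Delta = 7 (mod 37)


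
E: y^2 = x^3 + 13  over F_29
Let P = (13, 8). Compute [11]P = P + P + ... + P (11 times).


k = 11 = 1011_2 (binary, LSB first: 1101)
Double-and-add from P = (13, 8):
  bit 0 = 1: acc = O + (13, 8) = (13, 8)
  bit 1 = 1: acc = (13, 8) + (16, 22) = (25, 23)
  bit 2 = 0: acc unchanged = (25, 23)
  bit 3 = 1: acc = (25, 23) + (17, 24) = (21, 20)

11P = (21, 20)


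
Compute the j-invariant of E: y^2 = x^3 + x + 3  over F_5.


Delta = -16(4 a^3 + 27 b^2) mod 5 = 3
-1728 * (4 a)^3 = -1728 * (4*1)^3 mod 5 = 3
j = 3 * 3^(-1) mod 5 = 1

j = 1 (mod 5)


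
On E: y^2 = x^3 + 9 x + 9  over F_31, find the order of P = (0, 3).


Compute successive multiples of P until we hit O:
  1P = (0, 3)
  2P = (10, 13)
  3P = (22, 6)
  4P = (16, 23)
  5P = (3, 1)
  6P = (25, 24)
  7P = (26, 26)
  8P = (15, 4)
  ... (continuing to 21P)
  21P = O

ord(P) = 21


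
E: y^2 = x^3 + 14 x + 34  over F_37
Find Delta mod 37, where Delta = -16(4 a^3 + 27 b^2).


4 a^3 + 27 b^2 = 4*14^3 + 27*34^2 = 10976 + 31212 = 42188
Delta = -16 * (42188) = -675008
Delta mod 37 = 20

Delta = 20 (mod 37)


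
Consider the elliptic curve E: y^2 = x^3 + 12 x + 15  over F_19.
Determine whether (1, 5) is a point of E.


Check whether y^2 = x^3 + 12 x + 15 (mod 19) for (x, y) = (1, 5).
LHS: y^2 = 5^2 mod 19 = 6
RHS: x^3 + 12 x + 15 = 1^3 + 12*1 + 15 mod 19 = 9
LHS != RHS

No, not on the curve


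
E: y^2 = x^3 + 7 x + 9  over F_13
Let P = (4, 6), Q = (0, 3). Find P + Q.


P != Q, so use the chord formula.
s = (y2 - y1) / (x2 - x1) = (10) / (9) mod 13 = 4
x3 = s^2 - x1 - x2 mod 13 = 4^2 - 4 - 0 = 12
y3 = s (x1 - x3) - y1 mod 13 = 4 * (4 - 12) - 6 = 1

P + Q = (12, 1)


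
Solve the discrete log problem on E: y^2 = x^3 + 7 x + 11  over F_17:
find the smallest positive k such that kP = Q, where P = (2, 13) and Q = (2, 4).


Enumerate multiples of P until we hit Q = (2, 4):
  1P = (2, 13)
  2P = (12, 15)
  3P = (1, 11)
  4P = (1, 6)
  5P = (12, 2)
  6P = (2, 4)
Match found at i = 6.

k = 6


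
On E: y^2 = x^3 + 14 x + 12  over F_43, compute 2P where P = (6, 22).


Doubling: s = (3 x1^2 + a) / (2 y1)
s = (3*6^2 + 14) / (2*22) mod 43 = 36
x3 = s^2 - 2 x1 mod 43 = 36^2 - 2*6 = 37
y3 = s (x1 - x3) - y1 mod 43 = 36 * (6 - 37) - 22 = 23

2P = (37, 23)


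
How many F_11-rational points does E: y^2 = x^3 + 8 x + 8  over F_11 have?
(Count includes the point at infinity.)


For each x in F_11, count y with y^2 = x^3 + 8 x + 8 mod 11:
  x = 3: RHS = 4, y in [2, 9]  -> 2 point(s)
  x = 4: RHS = 5, y in [4, 7]  -> 2 point(s)
  x = 7: RHS = 0, y in [0]  -> 1 point(s)
  x = 8: RHS = 1, y in [1, 10]  -> 2 point(s)
Affine points: 7. Add the point at infinity: total = 8.

#E(F_11) = 8


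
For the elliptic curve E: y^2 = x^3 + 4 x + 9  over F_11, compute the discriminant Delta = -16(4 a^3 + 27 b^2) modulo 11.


4 a^3 + 27 b^2 = 4*4^3 + 27*9^2 = 256 + 2187 = 2443
Delta = -16 * (2443) = -39088
Delta mod 11 = 6

Delta = 6 (mod 11)


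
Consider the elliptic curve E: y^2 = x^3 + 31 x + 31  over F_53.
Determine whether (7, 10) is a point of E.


Check whether y^2 = x^3 + 31 x + 31 (mod 53) for (x, y) = (7, 10).
LHS: y^2 = 10^2 mod 53 = 47
RHS: x^3 + 31 x + 31 = 7^3 + 31*7 + 31 mod 53 = 8
LHS != RHS

No, not on the curve


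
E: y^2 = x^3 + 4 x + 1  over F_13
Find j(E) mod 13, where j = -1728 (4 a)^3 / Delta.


Delta = -16(4 a^3 + 27 b^2) mod 13 = 9
-1728 * (4 a)^3 = -1728 * (4*4)^3 mod 13 = 1
j = 1 * 9^(-1) mod 13 = 3

j = 3 (mod 13)


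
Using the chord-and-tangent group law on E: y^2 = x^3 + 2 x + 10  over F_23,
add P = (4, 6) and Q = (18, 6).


P != Q, so use the chord formula.
s = (y2 - y1) / (x2 - x1) = (0) / (14) mod 23 = 0
x3 = s^2 - x1 - x2 mod 23 = 0^2 - 4 - 18 = 1
y3 = s (x1 - x3) - y1 mod 23 = 0 * (4 - 1) - 6 = 17

P + Q = (1, 17)


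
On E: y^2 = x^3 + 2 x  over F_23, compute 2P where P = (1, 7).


k = 2 = 10_2 (binary, LSB first: 01)
Double-and-add from P = (1, 7):
  bit 0 = 0: acc unchanged = O
  bit 1 = 1: acc = O + (2, 14) = (2, 14)

2P = (2, 14)


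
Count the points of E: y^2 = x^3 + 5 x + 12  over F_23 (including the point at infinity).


For each x in F_23, count y with y^2 = x^3 + 5 x + 12 mod 23:
  x = 0: RHS = 12, y in [9, 14]  -> 2 point(s)
  x = 1: RHS = 18, y in [8, 15]  -> 2 point(s)
  x = 3: RHS = 8, y in [10, 13]  -> 2 point(s)
  x = 4: RHS = 4, y in [2, 21]  -> 2 point(s)
  x = 5: RHS = 1, y in [1, 22]  -> 2 point(s)
  x = 8: RHS = 12, y in [9, 14]  -> 2 point(s)
  x = 9: RHS = 4, y in [2, 21]  -> 2 point(s)
  x = 10: RHS = 4, y in [2, 21]  -> 2 point(s)
  x = 11: RHS = 18, y in [8, 15]  -> 2 point(s)
  x = 12: RHS = 6, y in [11, 12]  -> 2 point(s)
  x = 15: RHS = 12, y in [9, 14]  -> 2 point(s)
  x = 16: RHS = 2, y in [5, 18]  -> 2 point(s)
  x = 18: RHS = 0, y in [0]  -> 1 point(s)
  x = 20: RHS = 16, y in [4, 19]  -> 2 point(s)
  x = 22: RHS = 6, y in [11, 12]  -> 2 point(s)
Affine points: 29. Add the point at infinity: total = 30.

#E(F_23) = 30


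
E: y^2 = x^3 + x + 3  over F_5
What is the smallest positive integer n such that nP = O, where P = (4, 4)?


Compute successive multiples of P until we hit O:
  1P = (4, 4)
  2P = (1, 0)
  3P = (4, 1)
  4P = O

ord(P) = 4


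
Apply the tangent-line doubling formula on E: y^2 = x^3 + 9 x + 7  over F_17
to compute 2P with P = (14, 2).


Doubling: s = (3 x1^2 + a) / (2 y1)
s = (3*14^2 + 9) / (2*2) mod 17 = 9
x3 = s^2 - 2 x1 mod 17 = 9^2 - 2*14 = 2
y3 = s (x1 - x3) - y1 mod 17 = 9 * (14 - 2) - 2 = 4

2P = (2, 4)


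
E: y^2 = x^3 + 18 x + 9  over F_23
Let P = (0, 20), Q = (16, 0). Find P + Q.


P != Q, so use the chord formula.
s = (y2 - y1) / (x2 - x1) = (3) / (16) mod 23 = 16
x3 = s^2 - x1 - x2 mod 23 = 16^2 - 0 - 16 = 10
y3 = s (x1 - x3) - y1 mod 23 = 16 * (0 - 10) - 20 = 4

P + Q = (10, 4)


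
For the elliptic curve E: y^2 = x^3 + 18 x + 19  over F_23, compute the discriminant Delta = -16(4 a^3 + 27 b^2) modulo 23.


4 a^3 + 27 b^2 = 4*18^3 + 27*19^2 = 23328 + 9747 = 33075
Delta = -16 * (33075) = -529200
Delta mod 23 = 7

Delta = 7 (mod 23)


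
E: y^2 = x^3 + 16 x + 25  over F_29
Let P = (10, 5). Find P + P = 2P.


Doubling: s = (3 x1^2 + a) / (2 y1)
s = (3*10^2 + 16) / (2*5) mod 29 = 20
x3 = s^2 - 2 x1 mod 29 = 20^2 - 2*10 = 3
y3 = s (x1 - x3) - y1 mod 29 = 20 * (10 - 3) - 5 = 19

2P = (3, 19)


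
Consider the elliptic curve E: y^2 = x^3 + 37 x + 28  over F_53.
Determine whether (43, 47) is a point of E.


Check whether y^2 = x^3 + 37 x + 28 (mod 53) for (x, y) = (43, 47).
LHS: y^2 = 47^2 mod 53 = 36
RHS: x^3 + 37 x + 28 = 43^3 + 37*43 + 28 mod 53 = 36
LHS = RHS

Yes, on the curve


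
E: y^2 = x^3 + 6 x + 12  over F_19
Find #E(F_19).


For each x in F_19, count y with y^2 = x^3 + 6 x + 12 mod 19:
  x = 1: RHS = 0, y in [0]  -> 1 point(s)
  x = 3: RHS = 0, y in [0]  -> 1 point(s)
  x = 4: RHS = 5, y in [9, 10]  -> 2 point(s)
  x = 6: RHS = 17, y in [6, 13]  -> 2 point(s)
  x = 7: RHS = 17, y in [6, 13]  -> 2 point(s)
  x = 9: RHS = 16, y in [4, 15]  -> 2 point(s)
  x = 12: RHS = 7, y in [8, 11]  -> 2 point(s)
  x = 13: RHS = 7, y in [8, 11]  -> 2 point(s)
  x = 14: RHS = 9, y in [3, 16]  -> 2 point(s)
  x = 15: RHS = 0, y in [0]  -> 1 point(s)
  x = 16: RHS = 5, y in [9, 10]  -> 2 point(s)
  x = 17: RHS = 11, y in [7, 12]  -> 2 point(s)
  x = 18: RHS = 5, y in [9, 10]  -> 2 point(s)
Affine points: 23. Add the point at infinity: total = 24.

#E(F_19) = 24


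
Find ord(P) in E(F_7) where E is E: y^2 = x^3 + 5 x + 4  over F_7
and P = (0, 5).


Compute successive multiples of P until we hit O:
  1P = (0, 5)
  2P = (2, 1)
  3P = (2, 6)
  4P = (0, 2)
  5P = O

ord(P) = 5


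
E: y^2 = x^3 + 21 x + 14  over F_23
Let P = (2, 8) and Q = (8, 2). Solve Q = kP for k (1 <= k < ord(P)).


Enumerate multiples of P until we hit Q = (8, 2):
  1P = (2, 8)
  2P = (14, 19)
  3P = (8, 21)
  4P = (3, 9)
  5P = (19, 21)
  6P = (15, 1)
  7P = (15, 22)
  8P = (19, 2)
  9P = (3, 14)
  10P = (8, 2)
Match found at i = 10.

k = 10
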